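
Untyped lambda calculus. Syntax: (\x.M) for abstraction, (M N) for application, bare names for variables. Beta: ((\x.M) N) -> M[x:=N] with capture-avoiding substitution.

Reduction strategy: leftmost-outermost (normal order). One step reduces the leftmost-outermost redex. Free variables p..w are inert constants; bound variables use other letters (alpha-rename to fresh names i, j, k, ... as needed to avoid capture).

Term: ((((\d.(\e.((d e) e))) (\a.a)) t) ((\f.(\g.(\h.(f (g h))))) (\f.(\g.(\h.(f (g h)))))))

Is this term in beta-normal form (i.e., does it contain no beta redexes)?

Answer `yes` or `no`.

Answer: no

Derivation:
Term: ((((\d.(\e.((d e) e))) (\a.a)) t) ((\f.(\g.(\h.(f (g h))))) (\f.(\g.(\h.(f (g h)))))))
Found 2 beta redex(es).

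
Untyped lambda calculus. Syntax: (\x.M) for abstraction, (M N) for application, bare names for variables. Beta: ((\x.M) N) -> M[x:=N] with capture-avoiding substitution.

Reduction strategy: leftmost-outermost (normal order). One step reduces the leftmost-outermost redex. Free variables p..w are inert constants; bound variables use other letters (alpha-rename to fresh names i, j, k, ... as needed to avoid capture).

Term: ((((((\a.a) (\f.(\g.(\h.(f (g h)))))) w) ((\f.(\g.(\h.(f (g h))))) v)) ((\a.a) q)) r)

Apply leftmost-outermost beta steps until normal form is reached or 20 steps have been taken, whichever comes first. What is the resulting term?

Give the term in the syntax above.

Answer: ((w (\h.(v (q h)))) r)

Derivation:
Step 0: ((((((\a.a) (\f.(\g.(\h.(f (g h)))))) w) ((\f.(\g.(\h.(f (g h))))) v)) ((\a.a) q)) r)
Step 1: (((((\f.(\g.(\h.(f (g h))))) w) ((\f.(\g.(\h.(f (g h))))) v)) ((\a.a) q)) r)
Step 2: ((((\g.(\h.(w (g h)))) ((\f.(\g.(\h.(f (g h))))) v)) ((\a.a) q)) r)
Step 3: (((\h.(w (((\f.(\g.(\h.(f (g h))))) v) h))) ((\a.a) q)) r)
Step 4: ((w (((\f.(\g.(\h.(f (g h))))) v) ((\a.a) q))) r)
Step 5: ((w ((\g.(\h.(v (g h)))) ((\a.a) q))) r)
Step 6: ((w (\h.(v (((\a.a) q) h)))) r)
Step 7: ((w (\h.(v (q h)))) r)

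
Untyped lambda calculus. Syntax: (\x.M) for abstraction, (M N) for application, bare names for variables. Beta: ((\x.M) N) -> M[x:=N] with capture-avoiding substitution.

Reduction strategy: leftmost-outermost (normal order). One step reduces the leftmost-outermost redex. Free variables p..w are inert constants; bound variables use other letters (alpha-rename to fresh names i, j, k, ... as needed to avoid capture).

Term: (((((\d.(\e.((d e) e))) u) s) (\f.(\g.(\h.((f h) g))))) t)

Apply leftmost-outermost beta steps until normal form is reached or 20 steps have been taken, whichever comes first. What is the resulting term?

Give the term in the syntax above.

Answer: ((((u s) s) (\f.(\g.(\h.((f h) g))))) t)

Derivation:
Step 0: (((((\d.(\e.((d e) e))) u) s) (\f.(\g.(\h.((f h) g))))) t)
Step 1: ((((\e.((u e) e)) s) (\f.(\g.(\h.((f h) g))))) t)
Step 2: ((((u s) s) (\f.(\g.(\h.((f h) g))))) t)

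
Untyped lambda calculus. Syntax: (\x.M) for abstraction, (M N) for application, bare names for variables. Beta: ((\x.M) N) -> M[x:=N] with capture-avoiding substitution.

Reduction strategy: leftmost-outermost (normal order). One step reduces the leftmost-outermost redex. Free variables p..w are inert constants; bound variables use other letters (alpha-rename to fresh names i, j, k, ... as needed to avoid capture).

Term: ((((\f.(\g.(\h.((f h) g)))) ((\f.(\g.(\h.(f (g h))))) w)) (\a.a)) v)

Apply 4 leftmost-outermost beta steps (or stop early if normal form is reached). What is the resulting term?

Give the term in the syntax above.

Step 0: ((((\f.(\g.(\h.((f h) g)))) ((\f.(\g.(\h.(f (g h))))) w)) (\a.a)) v)
Step 1: (((\g.(\h.((((\f.(\g.(\h.(f (g h))))) w) h) g))) (\a.a)) v)
Step 2: ((\h.((((\f.(\g.(\h.(f (g h))))) w) h) (\a.a))) v)
Step 3: ((((\f.(\g.(\h.(f (g h))))) w) v) (\a.a))
Step 4: (((\g.(\h.(w (g h)))) v) (\a.a))

Answer: (((\g.(\h.(w (g h)))) v) (\a.a))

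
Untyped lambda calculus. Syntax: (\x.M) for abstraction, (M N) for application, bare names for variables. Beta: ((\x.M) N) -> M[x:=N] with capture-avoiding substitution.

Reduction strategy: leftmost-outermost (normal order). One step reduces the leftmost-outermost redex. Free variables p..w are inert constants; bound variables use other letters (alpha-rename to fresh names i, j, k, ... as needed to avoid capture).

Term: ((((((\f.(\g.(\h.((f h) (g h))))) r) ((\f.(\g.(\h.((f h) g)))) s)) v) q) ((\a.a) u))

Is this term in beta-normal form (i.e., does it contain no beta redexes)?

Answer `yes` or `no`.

Term: ((((((\f.(\g.(\h.((f h) (g h))))) r) ((\f.(\g.(\h.((f h) g)))) s)) v) q) ((\a.a) u))
Found 3 beta redex(es).

Answer: no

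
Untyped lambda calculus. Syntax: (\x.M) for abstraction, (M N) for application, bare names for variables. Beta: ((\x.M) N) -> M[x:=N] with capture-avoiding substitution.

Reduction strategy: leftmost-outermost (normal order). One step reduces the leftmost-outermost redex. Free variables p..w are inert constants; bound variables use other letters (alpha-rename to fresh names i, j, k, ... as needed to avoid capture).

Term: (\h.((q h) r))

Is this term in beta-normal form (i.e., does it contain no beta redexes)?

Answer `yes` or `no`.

Term: (\h.((q h) r))
No beta redexes found.

Answer: yes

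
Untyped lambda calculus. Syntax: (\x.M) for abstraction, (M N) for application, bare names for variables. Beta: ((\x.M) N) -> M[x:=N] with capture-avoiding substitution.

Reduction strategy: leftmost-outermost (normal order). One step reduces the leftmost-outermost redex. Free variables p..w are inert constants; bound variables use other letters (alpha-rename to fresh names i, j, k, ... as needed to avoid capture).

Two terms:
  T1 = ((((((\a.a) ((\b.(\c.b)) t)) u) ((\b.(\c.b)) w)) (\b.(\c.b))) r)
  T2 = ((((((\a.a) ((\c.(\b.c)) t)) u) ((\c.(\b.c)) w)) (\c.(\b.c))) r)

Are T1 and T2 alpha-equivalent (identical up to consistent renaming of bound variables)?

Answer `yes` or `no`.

Term 1: ((((((\a.a) ((\b.(\c.b)) t)) u) ((\b.(\c.b)) w)) (\b.(\c.b))) r)
Term 2: ((((((\a.a) ((\c.(\b.c)) t)) u) ((\c.(\b.c)) w)) (\c.(\b.c))) r)
Alpha-equivalence: compare structure up to binder renaming.
Result: True

Answer: yes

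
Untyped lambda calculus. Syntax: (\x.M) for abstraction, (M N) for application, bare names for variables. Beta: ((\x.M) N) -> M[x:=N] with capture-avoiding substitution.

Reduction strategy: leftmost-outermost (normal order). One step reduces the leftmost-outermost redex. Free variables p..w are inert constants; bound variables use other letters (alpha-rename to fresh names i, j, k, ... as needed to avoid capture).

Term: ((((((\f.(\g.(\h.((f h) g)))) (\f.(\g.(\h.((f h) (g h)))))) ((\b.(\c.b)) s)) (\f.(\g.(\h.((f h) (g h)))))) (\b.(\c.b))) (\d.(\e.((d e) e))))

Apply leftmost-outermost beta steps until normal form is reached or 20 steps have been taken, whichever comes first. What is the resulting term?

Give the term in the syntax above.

Step 0: ((((((\f.(\g.(\h.((f h) g)))) (\f.(\g.(\h.((f h) (g h)))))) ((\b.(\c.b)) s)) (\f.(\g.(\h.((f h) (g h)))))) (\b.(\c.b))) (\d.(\e.((d e) e))))
Step 1: (((((\g.(\h.(((\f.(\g.(\h.((f h) (g h))))) h) g))) ((\b.(\c.b)) s)) (\f.(\g.(\h.((f h) (g h)))))) (\b.(\c.b))) (\d.(\e.((d e) e))))
Step 2: ((((\h.(((\f.(\g.(\h.((f h) (g h))))) h) ((\b.(\c.b)) s))) (\f.(\g.(\h.((f h) (g h)))))) (\b.(\c.b))) (\d.(\e.((d e) e))))
Step 3: (((((\f.(\g.(\h.((f h) (g h))))) (\f.(\g.(\h.((f h) (g h)))))) ((\b.(\c.b)) s)) (\b.(\c.b))) (\d.(\e.((d e) e))))
Step 4: ((((\g.(\h.(((\f.(\g.(\h.((f h) (g h))))) h) (g h)))) ((\b.(\c.b)) s)) (\b.(\c.b))) (\d.(\e.((d e) e))))
Step 5: (((\h.(((\f.(\g.(\h.((f h) (g h))))) h) (((\b.(\c.b)) s) h))) (\b.(\c.b))) (\d.(\e.((d e) e))))
Step 6: ((((\f.(\g.(\h.((f h) (g h))))) (\b.(\c.b))) (((\b.(\c.b)) s) (\b.(\c.b)))) (\d.(\e.((d e) e))))
Step 7: (((\g.(\h.(((\b.(\c.b)) h) (g h)))) (((\b.(\c.b)) s) (\b.(\c.b)))) (\d.(\e.((d e) e))))
Step 8: ((\h.(((\b.(\c.b)) h) ((((\b.(\c.b)) s) (\b.(\c.b))) h))) (\d.(\e.((d e) e))))
Step 9: (((\b.(\c.b)) (\d.(\e.((d e) e)))) ((((\b.(\c.b)) s) (\b.(\c.b))) (\d.(\e.((d e) e)))))
Step 10: ((\c.(\d.(\e.((d e) e)))) ((((\b.(\c.b)) s) (\b.(\c.b))) (\d.(\e.((d e) e)))))
Step 11: (\d.(\e.((d e) e)))

Answer: (\d.(\e.((d e) e)))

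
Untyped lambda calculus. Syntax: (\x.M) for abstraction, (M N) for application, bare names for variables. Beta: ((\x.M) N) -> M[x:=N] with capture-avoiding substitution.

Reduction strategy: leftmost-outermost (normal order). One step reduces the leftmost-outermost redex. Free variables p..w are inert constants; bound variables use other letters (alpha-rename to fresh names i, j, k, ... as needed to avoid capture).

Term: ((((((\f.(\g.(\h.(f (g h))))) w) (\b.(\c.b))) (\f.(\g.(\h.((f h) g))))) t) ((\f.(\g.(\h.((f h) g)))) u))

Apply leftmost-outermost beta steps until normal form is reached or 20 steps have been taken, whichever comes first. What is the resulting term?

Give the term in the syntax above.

Step 0: ((((((\f.(\g.(\h.(f (g h))))) w) (\b.(\c.b))) (\f.(\g.(\h.((f h) g))))) t) ((\f.(\g.(\h.((f h) g)))) u))
Step 1: (((((\g.(\h.(w (g h)))) (\b.(\c.b))) (\f.(\g.(\h.((f h) g))))) t) ((\f.(\g.(\h.((f h) g)))) u))
Step 2: ((((\h.(w ((\b.(\c.b)) h))) (\f.(\g.(\h.((f h) g))))) t) ((\f.(\g.(\h.((f h) g)))) u))
Step 3: (((w ((\b.(\c.b)) (\f.(\g.(\h.((f h) g)))))) t) ((\f.(\g.(\h.((f h) g)))) u))
Step 4: (((w (\c.(\f.(\g.(\h.((f h) g)))))) t) ((\f.(\g.(\h.((f h) g)))) u))
Step 5: (((w (\c.(\f.(\g.(\h.((f h) g)))))) t) (\g.(\h.((u h) g))))

Answer: (((w (\c.(\f.(\g.(\h.((f h) g)))))) t) (\g.(\h.((u h) g))))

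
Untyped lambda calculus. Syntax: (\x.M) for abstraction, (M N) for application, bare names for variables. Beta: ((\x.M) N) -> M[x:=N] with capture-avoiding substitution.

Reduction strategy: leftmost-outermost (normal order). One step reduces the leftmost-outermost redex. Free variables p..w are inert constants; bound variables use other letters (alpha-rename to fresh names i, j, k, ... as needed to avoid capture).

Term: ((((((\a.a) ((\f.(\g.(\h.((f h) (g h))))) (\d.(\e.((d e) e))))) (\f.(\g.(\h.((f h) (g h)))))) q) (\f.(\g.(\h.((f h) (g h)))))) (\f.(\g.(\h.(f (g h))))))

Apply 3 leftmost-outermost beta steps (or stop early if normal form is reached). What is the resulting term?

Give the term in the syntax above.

Answer: ((((\h.(((\d.(\e.((d e) e))) h) ((\f.(\g.(\h.((f h) (g h))))) h))) q) (\f.(\g.(\h.((f h) (g h)))))) (\f.(\g.(\h.(f (g h))))))

Derivation:
Step 0: ((((((\a.a) ((\f.(\g.(\h.((f h) (g h))))) (\d.(\e.((d e) e))))) (\f.(\g.(\h.((f h) (g h)))))) q) (\f.(\g.(\h.((f h) (g h)))))) (\f.(\g.(\h.(f (g h))))))
Step 1: ((((((\f.(\g.(\h.((f h) (g h))))) (\d.(\e.((d e) e)))) (\f.(\g.(\h.((f h) (g h)))))) q) (\f.(\g.(\h.((f h) (g h)))))) (\f.(\g.(\h.(f (g h))))))
Step 2: (((((\g.(\h.(((\d.(\e.((d e) e))) h) (g h)))) (\f.(\g.(\h.((f h) (g h)))))) q) (\f.(\g.(\h.((f h) (g h)))))) (\f.(\g.(\h.(f (g h))))))
Step 3: ((((\h.(((\d.(\e.((d e) e))) h) ((\f.(\g.(\h.((f h) (g h))))) h))) q) (\f.(\g.(\h.((f h) (g h)))))) (\f.(\g.(\h.(f (g h))))))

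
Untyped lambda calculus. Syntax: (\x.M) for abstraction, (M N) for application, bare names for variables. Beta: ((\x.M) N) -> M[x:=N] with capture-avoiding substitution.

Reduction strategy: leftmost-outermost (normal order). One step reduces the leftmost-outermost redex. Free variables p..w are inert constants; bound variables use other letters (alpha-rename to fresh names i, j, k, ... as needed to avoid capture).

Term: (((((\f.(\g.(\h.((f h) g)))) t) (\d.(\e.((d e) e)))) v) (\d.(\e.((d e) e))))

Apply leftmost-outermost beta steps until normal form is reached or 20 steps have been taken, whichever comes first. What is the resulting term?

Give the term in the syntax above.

Step 0: (((((\f.(\g.(\h.((f h) g)))) t) (\d.(\e.((d e) e)))) v) (\d.(\e.((d e) e))))
Step 1: ((((\g.(\h.((t h) g))) (\d.(\e.((d e) e)))) v) (\d.(\e.((d e) e))))
Step 2: (((\h.((t h) (\d.(\e.((d e) e))))) v) (\d.(\e.((d e) e))))
Step 3: (((t v) (\d.(\e.((d e) e)))) (\d.(\e.((d e) e))))

Answer: (((t v) (\d.(\e.((d e) e)))) (\d.(\e.((d e) e))))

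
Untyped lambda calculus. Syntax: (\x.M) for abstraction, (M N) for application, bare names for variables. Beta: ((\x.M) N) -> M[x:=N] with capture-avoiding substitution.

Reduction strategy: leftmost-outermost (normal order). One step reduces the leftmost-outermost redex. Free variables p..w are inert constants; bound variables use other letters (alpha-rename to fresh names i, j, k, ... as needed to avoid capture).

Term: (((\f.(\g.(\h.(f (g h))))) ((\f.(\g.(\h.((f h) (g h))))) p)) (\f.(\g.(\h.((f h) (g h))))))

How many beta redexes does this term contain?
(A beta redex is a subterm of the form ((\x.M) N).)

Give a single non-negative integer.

Answer: 2

Derivation:
Term: (((\f.(\g.(\h.(f (g h))))) ((\f.(\g.(\h.((f h) (g h))))) p)) (\f.(\g.(\h.((f h) (g h))))))
  Redex: ((\f.(\g.(\h.(f (g h))))) ((\f.(\g.(\h.((f h) (g h))))) p))
  Redex: ((\f.(\g.(\h.((f h) (g h))))) p)
Total redexes: 2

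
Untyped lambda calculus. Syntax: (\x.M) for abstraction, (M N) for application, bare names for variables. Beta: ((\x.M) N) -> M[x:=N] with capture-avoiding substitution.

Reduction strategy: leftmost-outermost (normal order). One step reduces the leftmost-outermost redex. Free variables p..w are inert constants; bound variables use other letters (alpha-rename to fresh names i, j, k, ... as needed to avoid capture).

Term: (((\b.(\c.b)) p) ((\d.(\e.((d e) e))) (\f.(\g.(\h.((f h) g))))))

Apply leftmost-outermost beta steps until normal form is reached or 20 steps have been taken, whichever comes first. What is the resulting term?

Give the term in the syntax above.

Step 0: (((\b.(\c.b)) p) ((\d.(\e.((d e) e))) (\f.(\g.(\h.((f h) g))))))
Step 1: ((\c.p) ((\d.(\e.((d e) e))) (\f.(\g.(\h.((f h) g))))))
Step 2: p

Answer: p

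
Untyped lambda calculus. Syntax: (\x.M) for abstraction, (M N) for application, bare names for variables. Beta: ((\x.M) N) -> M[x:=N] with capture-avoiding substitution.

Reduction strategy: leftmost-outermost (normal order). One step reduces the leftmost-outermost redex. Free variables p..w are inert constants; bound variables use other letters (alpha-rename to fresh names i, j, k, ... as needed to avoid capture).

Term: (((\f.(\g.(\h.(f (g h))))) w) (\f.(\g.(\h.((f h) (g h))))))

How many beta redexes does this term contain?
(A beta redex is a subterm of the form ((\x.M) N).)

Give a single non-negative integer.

Answer: 1

Derivation:
Term: (((\f.(\g.(\h.(f (g h))))) w) (\f.(\g.(\h.((f h) (g h))))))
  Redex: ((\f.(\g.(\h.(f (g h))))) w)
Total redexes: 1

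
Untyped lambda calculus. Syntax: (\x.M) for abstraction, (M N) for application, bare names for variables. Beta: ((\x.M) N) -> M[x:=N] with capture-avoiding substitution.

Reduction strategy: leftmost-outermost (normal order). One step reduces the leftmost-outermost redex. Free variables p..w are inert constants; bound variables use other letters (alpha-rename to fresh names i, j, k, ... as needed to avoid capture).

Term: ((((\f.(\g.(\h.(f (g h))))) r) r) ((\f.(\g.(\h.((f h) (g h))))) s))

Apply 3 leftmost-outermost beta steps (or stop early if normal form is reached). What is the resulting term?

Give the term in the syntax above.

Answer: (r (r ((\f.(\g.(\h.((f h) (g h))))) s)))

Derivation:
Step 0: ((((\f.(\g.(\h.(f (g h))))) r) r) ((\f.(\g.(\h.((f h) (g h))))) s))
Step 1: (((\g.(\h.(r (g h)))) r) ((\f.(\g.(\h.((f h) (g h))))) s))
Step 2: ((\h.(r (r h))) ((\f.(\g.(\h.((f h) (g h))))) s))
Step 3: (r (r ((\f.(\g.(\h.((f h) (g h))))) s)))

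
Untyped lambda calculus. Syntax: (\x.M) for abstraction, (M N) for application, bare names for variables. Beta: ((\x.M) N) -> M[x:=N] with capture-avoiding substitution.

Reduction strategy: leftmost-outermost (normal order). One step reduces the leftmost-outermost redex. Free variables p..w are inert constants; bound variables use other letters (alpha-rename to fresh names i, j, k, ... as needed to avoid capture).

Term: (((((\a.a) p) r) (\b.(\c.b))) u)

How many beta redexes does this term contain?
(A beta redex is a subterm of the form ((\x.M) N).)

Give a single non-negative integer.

Answer: 1

Derivation:
Term: (((((\a.a) p) r) (\b.(\c.b))) u)
  Redex: ((\a.a) p)
Total redexes: 1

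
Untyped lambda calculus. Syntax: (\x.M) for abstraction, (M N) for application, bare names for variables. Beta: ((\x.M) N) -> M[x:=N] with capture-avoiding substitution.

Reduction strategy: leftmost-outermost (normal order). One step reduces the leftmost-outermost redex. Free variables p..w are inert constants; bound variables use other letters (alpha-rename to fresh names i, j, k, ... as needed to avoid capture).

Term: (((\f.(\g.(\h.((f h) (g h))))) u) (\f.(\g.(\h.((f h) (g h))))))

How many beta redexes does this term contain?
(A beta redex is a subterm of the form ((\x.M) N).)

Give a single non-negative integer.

Answer: 1

Derivation:
Term: (((\f.(\g.(\h.((f h) (g h))))) u) (\f.(\g.(\h.((f h) (g h))))))
  Redex: ((\f.(\g.(\h.((f h) (g h))))) u)
Total redexes: 1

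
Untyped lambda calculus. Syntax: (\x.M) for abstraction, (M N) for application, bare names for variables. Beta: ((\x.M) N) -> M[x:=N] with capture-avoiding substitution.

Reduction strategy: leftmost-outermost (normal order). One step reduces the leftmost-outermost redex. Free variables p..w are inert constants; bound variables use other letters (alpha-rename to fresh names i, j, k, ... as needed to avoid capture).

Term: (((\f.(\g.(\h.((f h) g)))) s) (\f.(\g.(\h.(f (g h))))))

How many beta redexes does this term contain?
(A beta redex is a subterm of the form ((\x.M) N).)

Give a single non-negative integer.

Term: (((\f.(\g.(\h.((f h) g)))) s) (\f.(\g.(\h.(f (g h))))))
  Redex: ((\f.(\g.(\h.((f h) g)))) s)
Total redexes: 1

Answer: 1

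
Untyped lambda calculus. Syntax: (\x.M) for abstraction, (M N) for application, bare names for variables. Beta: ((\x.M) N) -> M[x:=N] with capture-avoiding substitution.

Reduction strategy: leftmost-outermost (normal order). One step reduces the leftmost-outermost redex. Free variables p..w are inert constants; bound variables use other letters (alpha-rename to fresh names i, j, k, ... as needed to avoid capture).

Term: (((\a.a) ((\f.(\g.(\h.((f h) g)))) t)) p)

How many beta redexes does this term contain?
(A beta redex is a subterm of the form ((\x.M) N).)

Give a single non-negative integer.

Term: (((\a.a) ((\f.(\g.(\h.((f h) g)))) t)) p)
  Redex: ((\a.a) ((\f.(\g.(\h.((f h) g)))) t))
  Redex: ((\f.(\g.(\h.((f h) g)))) t)
Total redexes: 2

Answer: 2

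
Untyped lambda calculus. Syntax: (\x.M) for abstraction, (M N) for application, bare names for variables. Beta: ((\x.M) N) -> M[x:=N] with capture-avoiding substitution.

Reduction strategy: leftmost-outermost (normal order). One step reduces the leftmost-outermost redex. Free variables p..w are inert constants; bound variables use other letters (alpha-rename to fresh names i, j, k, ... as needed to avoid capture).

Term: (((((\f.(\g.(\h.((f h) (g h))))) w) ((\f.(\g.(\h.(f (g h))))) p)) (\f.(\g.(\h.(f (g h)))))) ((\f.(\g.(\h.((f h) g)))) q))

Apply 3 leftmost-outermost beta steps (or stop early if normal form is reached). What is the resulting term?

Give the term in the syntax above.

Step 0: (((((\f.(\g.(\h.((f h) (g h))))) w) ((\f.(\g.(\h.(f (g h))))) p)) (\f.(\g.(\h.(f (g h)))))) ((\f.(\g.(\h.((f h) g)))) q))
Step 1: ((((\g.(\h.((w h) (g h)))) ((\f.(\g.(\h.(f (g h))))) p)) (\f.(\g.(\h.(f (g h)))))) ((\f.(\g.(\h.((f h) g)))) q))
Step 2: (((\h.((w h) (((\f.(\g.(\h.(f (g h))))) p) h))) (\f.(\g.(\h.(f (g h)))))) ((\f.(\g.(\h.((f h) g)))) q))
Step 3: (((w (\f.(\g.(\h.(f (g h)))))) (((\f.(\g.(\h.(f (g h))))) p) (\f.(\g.(\h.(f (g h))))))) ((\f.(\g.(\h.((f h) g)))) q))

Answer: (((w (\f.(\g.(\h.(f (g h)))))) (((\f.(\g.(\h.(f (g h))))) p) (\f.(\g.(\h.(f (g h))))))) ((\f.(\g.(\h.((f h) g)))) q))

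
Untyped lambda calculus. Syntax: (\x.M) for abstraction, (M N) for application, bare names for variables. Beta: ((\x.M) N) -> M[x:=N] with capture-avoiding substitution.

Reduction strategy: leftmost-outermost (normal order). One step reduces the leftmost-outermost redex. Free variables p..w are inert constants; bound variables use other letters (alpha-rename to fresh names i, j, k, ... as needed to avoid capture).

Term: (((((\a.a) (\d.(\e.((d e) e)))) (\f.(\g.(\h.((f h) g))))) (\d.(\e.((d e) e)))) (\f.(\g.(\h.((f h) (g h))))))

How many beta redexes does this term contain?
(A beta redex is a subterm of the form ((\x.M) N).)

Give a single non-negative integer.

Term: (((((\a.a) (\d.(\e.((d e) e)))) (\f.(\g.(\h.((f h) g))))) (\d.(\e.((d e) e)))) (\f.(\g.(\h.((f h) (g h))))))
  Redex: ((\a.a) (\d.(\e.((d e) e))))
Total redexes: 1

Answer: 1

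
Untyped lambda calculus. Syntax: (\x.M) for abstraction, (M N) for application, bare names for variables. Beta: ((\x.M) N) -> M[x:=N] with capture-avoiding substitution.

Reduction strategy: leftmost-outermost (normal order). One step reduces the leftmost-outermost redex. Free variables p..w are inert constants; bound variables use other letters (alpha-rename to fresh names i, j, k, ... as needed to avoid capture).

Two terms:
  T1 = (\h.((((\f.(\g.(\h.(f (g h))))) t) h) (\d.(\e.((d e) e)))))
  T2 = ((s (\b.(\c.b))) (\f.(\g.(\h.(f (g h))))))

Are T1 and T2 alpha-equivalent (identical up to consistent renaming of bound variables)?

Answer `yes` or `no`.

Answer: no

Derivation:
Term 1: (\h.((((\f.(\g.(\h.(f (g h))))) t) h) (\d.(\e.((d e) e)))))
Term 2: ((s (\b.(\c.b))) (\f.(\g.(\h.(f (g h))))))
Alpha-equivalence: compare structure up to binder renaming.
Result: False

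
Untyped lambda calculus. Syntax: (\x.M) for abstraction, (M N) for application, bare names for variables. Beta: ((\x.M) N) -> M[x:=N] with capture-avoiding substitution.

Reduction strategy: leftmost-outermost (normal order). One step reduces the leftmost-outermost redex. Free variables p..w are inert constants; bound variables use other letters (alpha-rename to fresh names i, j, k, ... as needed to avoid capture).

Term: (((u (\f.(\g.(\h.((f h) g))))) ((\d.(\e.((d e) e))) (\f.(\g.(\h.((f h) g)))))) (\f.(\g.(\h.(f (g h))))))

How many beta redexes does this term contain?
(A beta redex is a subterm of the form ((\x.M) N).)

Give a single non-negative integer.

Term: (((u (\f.(\g.(\h.((f h) g))))) ((\d.(\e.((d e) e))) (\f.(\g.(\h.((f h) g)))))) (\f.(\g.(\h.(f (g h))))))
  Redex: ((\d.(\e.((d e) e))) (\f.(\g.(\h.((f h) g)))))
Total redexes: 1

Answer: 1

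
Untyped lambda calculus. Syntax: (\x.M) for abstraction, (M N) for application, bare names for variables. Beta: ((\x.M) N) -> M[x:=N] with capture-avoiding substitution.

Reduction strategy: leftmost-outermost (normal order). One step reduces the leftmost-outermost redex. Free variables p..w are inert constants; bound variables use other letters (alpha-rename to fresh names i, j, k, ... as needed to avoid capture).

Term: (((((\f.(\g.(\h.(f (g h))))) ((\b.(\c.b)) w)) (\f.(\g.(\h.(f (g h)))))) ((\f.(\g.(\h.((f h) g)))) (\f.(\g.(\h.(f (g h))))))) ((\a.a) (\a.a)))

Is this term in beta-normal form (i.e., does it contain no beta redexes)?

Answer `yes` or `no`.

Term: (((((\f.(\g.(\h.(f (g h))))) ((\b.(\c.b)) w)) (\f.(\g.(\h.(f (g h)))))) ((\f.(\g.(\h.((f h) g)))) (\f.(\g.(\h.(f (g h))))))) ((\a.a) (\a.a)))
Found 4 beta redex(es).

Answer: no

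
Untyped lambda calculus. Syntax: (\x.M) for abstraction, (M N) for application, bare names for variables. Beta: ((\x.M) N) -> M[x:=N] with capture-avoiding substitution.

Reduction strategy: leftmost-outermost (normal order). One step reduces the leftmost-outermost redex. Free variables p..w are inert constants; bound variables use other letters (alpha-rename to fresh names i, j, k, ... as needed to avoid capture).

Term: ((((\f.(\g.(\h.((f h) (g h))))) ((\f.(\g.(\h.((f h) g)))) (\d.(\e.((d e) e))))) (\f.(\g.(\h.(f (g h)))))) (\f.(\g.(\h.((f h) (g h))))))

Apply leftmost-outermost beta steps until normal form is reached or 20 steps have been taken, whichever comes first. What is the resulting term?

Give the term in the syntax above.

Answer: (\g.(\h.(\j.(((g h) j) ((h (g h)) j)))))

Derivation:
Step 0: ((((\f.(\g.(\h.((f h) (g h))))) ((\f.(\g.(\h.((f h) g)))) (\d.(\e.((d e) e))))) (\f.(\g.(\h.(f (g h)))))) (\f.(\g.(\h.((f h) (g h))))))
Step 1: (((\g.(\h.((((\f.(\g.(\h.((f h) g)))) (\d.(\e.((d e) e)))) h) (g h)))) (\f.(\g.(\h.(f (g h)))))) (\f.(\g.(\h.((f h) (g h))))))
Step 2: ((\h.((((\f.(\g.(\h.((f h) g)))) (\d.(\e.((d e) e)))) h) ((\f.(\g.(\h.(f (g h))))) h))) (\f.(\g.(\h.((f h) (g h))))))
Step 3: ((((\f.(\g.(\h.((f h) g)))) (\d.(\e.((d e) e)))) (\f.(\g.(\h.((f h) (g h)))))) ((\f.(\g.(\h.(f (g h))))) (\f.(\g.(\h.((f h) (g h)))))))
Step 4: (((\g.(\h.(((\d.(\e.((d e) e))) h) g))) (\f.(\g.(\h.((f h) (g h)))))) ((\f.(\g.(\h.(f (g h))))) (\f.(\g.(\h.((f h) (g h)))))))
Step 5: ((\h.(((\d.(\e.((d e) e))) h) (\f.(\g.(\h.((f h) (g h))))))) ((\f.(\g.(\h.(f (g h))))) (\f.(\g.(\h.((f h) (g h)))))))
Step 6: (((\d.(\e.((d e) e))) ((\f.(\g.(\h.(f (g h))))) (\f.(\g.(\h.((f h) (g h))))))) (\f.(\g.(\h.((f h) (g h))))))
Step 7: ((\e.((((\f.(\g.(\h.(f (g h))))) (\f.(\g.(\h.((f h) (g h)))))) e) e)) (\f.(\g.(\h.((f h) (g h))))))
Step 8: ((((\f.(\g.(\h.(f (g h))))) (\f.(\g.(\h.((f h) (g h)))))) (\f.(\g.(\h.((f h) (g h)))))) (\f.(\g.(\h.((f h) (g h))))))
Step 9: (((\g.(\h.((\f.(\g.(\h.((f h) (g h))))) (g h)))) (\f.(\g.(\h.((f h) (g h)))))) (\f.(\g.(\h.((f h) (g h))))))
Step 10: ((\h.((\f.(\g.(\h.((f h) (g h))))) ((\f.(\g.(\h.((f h) (g h))))) h))) (\f.(\g.(\h.((f h) (g h))))))
Step 11: ((\f.(\g.(\h.((f h) (g h))))) ((\f.(\g.(\h.((f h) (g h))))) (\f.(\g.(\h.((f h) (g h)))))))
Step 12: (\g.(\h.((((\f.(\g.(\h.((f h) (g h))))) (\f.(\g.(\h.((f h) (g h)))))) h) (g h))))
Step 13: (\g.(\h.(((\g.(\h.(((\f.(\g.(\h.((f h) (g h))))) h) (g h)))) h) (g h))))
Step 14: (\g.(\h.((\i.(((\f.(\g.(\h.((f h) (g h))))) i) (h i))) (g h))))
Step 15: (\g.(\h.(((\f.(\g.(\h.((f h) (g h))))) (g h)) (h (g h)))))
Step 16: (\g.(\h.((\i.(\j.(((g h) j) (i j)))) (h (g h)))))
Step 17: (\g.(\h.(\j.(((g h) j) ((h (g h)) j)))))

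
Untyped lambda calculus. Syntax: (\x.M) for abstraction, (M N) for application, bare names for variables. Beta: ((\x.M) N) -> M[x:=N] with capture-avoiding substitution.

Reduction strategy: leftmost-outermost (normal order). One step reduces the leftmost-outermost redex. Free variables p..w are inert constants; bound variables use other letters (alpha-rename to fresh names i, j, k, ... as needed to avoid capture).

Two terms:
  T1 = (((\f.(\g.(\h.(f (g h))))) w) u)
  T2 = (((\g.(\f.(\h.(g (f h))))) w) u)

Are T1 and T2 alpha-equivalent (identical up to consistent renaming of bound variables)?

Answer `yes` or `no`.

Answer: yes

Derivation:
Term 1: (((\f.(\g.(\h.(f (g h))))) w) u)
Term 2: (((\g.(\f.(\h.(g (f h))))) w) u)
Alpha-equivalence: compare structure up to binder renaming.
Result: True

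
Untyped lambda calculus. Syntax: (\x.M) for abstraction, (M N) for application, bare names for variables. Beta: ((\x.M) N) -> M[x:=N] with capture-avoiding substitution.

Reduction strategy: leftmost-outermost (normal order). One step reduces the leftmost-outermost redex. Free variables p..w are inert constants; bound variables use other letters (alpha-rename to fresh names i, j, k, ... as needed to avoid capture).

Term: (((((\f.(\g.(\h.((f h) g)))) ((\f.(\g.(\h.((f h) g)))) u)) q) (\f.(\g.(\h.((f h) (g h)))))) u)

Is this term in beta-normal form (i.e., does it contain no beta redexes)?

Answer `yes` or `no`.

Term: (((((\f.(\g.(\h.((f h) g)))) ((\f.(\g.(\h.((f h) g)))) u)) q) (\f.(\g.(\h.((f h) (g h)))))) u)
Found 2 beta redex(es).

Answer: no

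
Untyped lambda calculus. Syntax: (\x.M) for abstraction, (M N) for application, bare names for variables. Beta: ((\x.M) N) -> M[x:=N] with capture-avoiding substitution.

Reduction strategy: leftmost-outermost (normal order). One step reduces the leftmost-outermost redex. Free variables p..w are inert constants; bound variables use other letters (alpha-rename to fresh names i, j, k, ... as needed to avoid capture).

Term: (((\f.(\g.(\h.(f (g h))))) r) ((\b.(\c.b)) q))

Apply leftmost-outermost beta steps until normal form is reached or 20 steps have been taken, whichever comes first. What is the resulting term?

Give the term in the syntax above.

Step 0: (((\f.(\g.(\h.(f (g h))))) r) ((\b.(\c.b)) q))
Step 1: ((\g.(\h.(r (g h)))) ((\b.(\c.b)) q))
Step 2: (\h.(r (((\b.(\c.b)) q) h)))
Step 3: (\h.(r ((\c.q) h)))
Step 4: (\h.(r q))

Answer: (\h.(r q))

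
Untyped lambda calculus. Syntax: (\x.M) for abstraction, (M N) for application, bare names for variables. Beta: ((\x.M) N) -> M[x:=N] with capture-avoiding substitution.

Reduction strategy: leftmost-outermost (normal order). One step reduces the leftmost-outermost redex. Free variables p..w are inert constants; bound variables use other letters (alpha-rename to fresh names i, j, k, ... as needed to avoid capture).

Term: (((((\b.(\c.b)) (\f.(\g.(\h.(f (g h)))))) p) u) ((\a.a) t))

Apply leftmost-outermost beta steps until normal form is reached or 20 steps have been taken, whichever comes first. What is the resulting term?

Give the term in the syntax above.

Step 0: (((((\b.(\c.b)) (\f.(\g.(\h.(f (g h)))))) p) u) ((\a.a) t))
Step 1: ((((\c.(\f.(\g.(\h.(f (g h)))))) p) u) ((\a.a) t))
Step 2: (((\f.(\g.(\h.(f (g h))))) u) ((\a.a) t))
Step 3: ((\g.(\h.(u (g h)))) ((\a.a) t))
Step 4: (\h.(u (((\a.a) t) h)))
Step 5: (\h.(u (t h)))

Answer: (\h.(u (t h)))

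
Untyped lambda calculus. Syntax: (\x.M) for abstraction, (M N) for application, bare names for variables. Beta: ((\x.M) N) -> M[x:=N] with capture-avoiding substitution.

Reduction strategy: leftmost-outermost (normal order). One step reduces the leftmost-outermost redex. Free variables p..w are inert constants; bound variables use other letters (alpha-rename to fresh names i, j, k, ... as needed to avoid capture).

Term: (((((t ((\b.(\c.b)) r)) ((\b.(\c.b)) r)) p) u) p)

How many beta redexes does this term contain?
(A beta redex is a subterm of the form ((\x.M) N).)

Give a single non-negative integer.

Answer: 2

Derivation:
Term: (((((t ((\b.(\c.b)) r)) ((\b.(\c.b)) r)) p) u) p)
  Redex: ((\b.(\c.b)) r)
  Redex: ((\b.(\c.b)) r)
Total redexes: 2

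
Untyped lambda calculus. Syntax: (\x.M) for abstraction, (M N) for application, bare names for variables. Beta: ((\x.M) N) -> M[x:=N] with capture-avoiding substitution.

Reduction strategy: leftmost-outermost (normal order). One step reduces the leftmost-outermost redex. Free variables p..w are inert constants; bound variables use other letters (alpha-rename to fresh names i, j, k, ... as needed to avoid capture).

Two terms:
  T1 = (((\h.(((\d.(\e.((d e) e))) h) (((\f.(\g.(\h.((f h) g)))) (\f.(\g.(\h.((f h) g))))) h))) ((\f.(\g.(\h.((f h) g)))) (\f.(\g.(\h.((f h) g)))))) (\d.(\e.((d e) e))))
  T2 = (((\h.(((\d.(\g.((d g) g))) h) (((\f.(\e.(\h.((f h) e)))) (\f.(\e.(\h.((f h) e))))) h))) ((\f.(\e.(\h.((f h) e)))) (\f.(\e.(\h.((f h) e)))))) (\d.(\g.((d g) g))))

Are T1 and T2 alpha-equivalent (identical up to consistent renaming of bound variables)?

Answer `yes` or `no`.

Answer: yes

Derivation:
Term 1: (((\h.(((\d.(\e.((d e) e))) h) (((\f.(\g.(\h.((f h) g)))) (\f.(\g.(\h.((f h) g))))) h))) ((\f.(\g.(\h.((f h) g)))) (\f.(\g.(\h.((f h) g)))))) (\d.(\e.((d e) e))))
Term 2: (((\h.(((\d.(\g.((d g) g))) h) (((\f.(\e.(\h.((f h) e)))) (\f.(\e.(\h.((f h) e))))) h))) ((\f.(\e.(\h.((f h) e)))) (\f.(\e.(\h.((f h) e)))))) (\d.(\g.((d g) g))))
Alpha-equivalence: compare structure up to binder renaming.
Result: True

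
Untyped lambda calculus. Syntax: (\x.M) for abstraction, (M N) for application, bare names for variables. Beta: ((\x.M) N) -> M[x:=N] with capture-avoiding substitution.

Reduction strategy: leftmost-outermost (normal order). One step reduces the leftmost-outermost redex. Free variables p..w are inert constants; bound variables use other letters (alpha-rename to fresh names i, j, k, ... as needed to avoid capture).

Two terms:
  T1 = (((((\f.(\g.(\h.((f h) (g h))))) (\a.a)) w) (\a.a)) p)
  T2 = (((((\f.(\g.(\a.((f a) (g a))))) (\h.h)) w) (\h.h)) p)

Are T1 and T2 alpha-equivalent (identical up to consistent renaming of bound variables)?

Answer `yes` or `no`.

Answer: yes

Derivation:
Term 1: (((((\f.(\g.(\h.((f h) (g h))))) (\a.a)) w) (\a.a)) p)
Term 2: (((((\f.(\g.(\a.((f a) (g a))))) (\h.h)) w) (\h.h)) p)
Alpha-equivalence: compare structure up to binder renaming.
Result: True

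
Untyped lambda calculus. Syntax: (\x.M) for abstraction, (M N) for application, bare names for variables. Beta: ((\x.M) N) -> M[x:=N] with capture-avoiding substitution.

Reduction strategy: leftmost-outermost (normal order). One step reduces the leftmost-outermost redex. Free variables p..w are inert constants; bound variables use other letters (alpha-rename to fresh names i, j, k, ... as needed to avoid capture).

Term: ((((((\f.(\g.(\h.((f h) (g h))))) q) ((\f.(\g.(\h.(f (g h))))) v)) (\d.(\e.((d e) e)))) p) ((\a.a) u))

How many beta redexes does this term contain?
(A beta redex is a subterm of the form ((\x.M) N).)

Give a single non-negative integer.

Term: ((((((\f.(\g.(\h.((f h) (g h))))) q) ((\f.(\g.(\h.(f (g h))))) v)) (\d.(\e.((d e) e)))) p) ((\a.a) u))
  Redex: ((\f.(\g.(\h.((f h) (g h))))) q)
  Redex: ((\f.(\g.(\h.(f (g h))))) v)
  Redex: ((\a.a) u)
Total redexes: 3

Answer: 3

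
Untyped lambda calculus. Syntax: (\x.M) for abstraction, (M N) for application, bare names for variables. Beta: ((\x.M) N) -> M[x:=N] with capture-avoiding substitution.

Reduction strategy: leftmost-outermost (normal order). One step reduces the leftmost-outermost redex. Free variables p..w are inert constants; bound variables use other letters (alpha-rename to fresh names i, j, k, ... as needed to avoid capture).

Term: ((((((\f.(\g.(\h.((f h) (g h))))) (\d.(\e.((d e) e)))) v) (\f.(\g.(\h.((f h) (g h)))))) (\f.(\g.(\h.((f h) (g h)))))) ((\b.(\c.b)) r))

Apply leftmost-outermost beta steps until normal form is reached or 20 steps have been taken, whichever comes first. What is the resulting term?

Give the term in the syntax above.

Step 0: ((((((\f.(\g.(\h.((f h) (g h))))) (\d.(\e.((d e) e)))) v) (\f.(\g.(\h.((f h) (g h)))))) (\f.(\g.(\h.((f h) (g h)))))) ((\b.(\c.b)) r))
Step 1: (((((\g.(\h.(((\d.(\e.((d e) e))) h) (g h)))) v) (\f.(\g.(\h.((f h) (g h)))))) (\f.(\g.(\h.((f h) (g h)))))) ((\b.(\c.b)) r))
Step 2: ((((\h.(((\d.(\e.((d e) e))) h) (v h))) (\f.(\g.(\h.((f h) (g h)))))) (\f.(\g.(\h.((f h) (g h)))))) ((\b.(\c.b)) r))
Step 3: (((((\d.(\e.((d e) e))) (\f.(\g.(\h.((f h) (g h)))))) (v (\f.(\g.(\h.((f h) (g h))))))) (\f.(\g.(\h.((f h) (g h)))))) ((\b.(\c.b)) r))
Step 4: ((((\e.(((\f.(\g.(\h.((f h) (g h))))) e) e)) (v (\f.(\g.(\h.((f h) (g h))))))) (\f.(\g.(\h.((f h) (g h)))))) ((\b.(\c.b)) r))
Step 5: (((((\f.(\g.(\h.((f h) (g h))))) (v (\f.(\g.(\h.((f h) (g h))))))) (v (\f.(\g.(\h.((f h) (g h))))))) (\f.(\g.(\h.((f h) (g h)))))) ((\b.(\c.b)) r))
Step 6: ((((\g.(\h.(((v (\f.(\g.(\h.((f h) (g h)))))) h) (g h)))) (v (\f.(\g.(\h.((f h) (g h))))))) (\f.(\g.(\h.((f h) (g h)))))) ((\b.(\c.b)) r))
Step 7: (((\h.(((v (\f.(\g.(\h.((f h) (g h)))))) h) ((v (\f.(\g.(\h.((f h) (g h)))))) h))) (\f.(\g.(\h.((f h) (g h)))))) ((\b.(\c.b)) r))
Step 8: ((((v (\f.(\g.(\h.((f h) (g h)))))) (\f.(\g.(\h.((f h) (g h)))))) ((v (\f.(\g.(\h.((f h) (g h)))))) (\f.(\g.(\h.((f h) (g h))))))) ((\b.(\c.b)) r))
Step 9: ((((v (\f.(\g.(\h.((f h) (g h)))))) (\f.(\g.(\h.((f h) (g h)))))) ((v (\f.(\g.(\h.((f h) (g h)))))) (\f.(\g.(\h.((f h) (g h))))))) (\c.r))

Answer: ((((v (\f.(\g.(\h.((f h) (g h)))))) (\f.(\g.(\h.((f h) (g h)))))) ((v (\f.(\g.(\h.((f h) (g h)))))) (\f.(\g.(\h.((f h) (g h))))))) (\c.r))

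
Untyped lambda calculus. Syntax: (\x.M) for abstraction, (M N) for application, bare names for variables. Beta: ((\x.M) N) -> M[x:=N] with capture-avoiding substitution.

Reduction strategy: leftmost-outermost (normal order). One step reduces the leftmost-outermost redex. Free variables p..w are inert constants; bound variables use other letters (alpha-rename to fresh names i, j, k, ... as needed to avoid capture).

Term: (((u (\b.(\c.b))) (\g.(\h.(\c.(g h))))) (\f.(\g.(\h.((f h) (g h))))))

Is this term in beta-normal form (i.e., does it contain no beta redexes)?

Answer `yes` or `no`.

Term: (((u (\b.(\c.b))) (\g.(\h.(\c.(g h))))) (\f.(\g.(\h.((f h) (g h))))))
No beta redexes found.

Answer: yes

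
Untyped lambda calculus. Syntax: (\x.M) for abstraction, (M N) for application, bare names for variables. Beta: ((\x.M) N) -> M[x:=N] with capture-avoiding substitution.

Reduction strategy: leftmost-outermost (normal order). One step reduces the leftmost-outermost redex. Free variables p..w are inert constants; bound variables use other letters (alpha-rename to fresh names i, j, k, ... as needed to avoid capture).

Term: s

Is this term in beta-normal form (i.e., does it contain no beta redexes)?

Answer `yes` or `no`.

Term: s
No beta redexes found.

Answer: yes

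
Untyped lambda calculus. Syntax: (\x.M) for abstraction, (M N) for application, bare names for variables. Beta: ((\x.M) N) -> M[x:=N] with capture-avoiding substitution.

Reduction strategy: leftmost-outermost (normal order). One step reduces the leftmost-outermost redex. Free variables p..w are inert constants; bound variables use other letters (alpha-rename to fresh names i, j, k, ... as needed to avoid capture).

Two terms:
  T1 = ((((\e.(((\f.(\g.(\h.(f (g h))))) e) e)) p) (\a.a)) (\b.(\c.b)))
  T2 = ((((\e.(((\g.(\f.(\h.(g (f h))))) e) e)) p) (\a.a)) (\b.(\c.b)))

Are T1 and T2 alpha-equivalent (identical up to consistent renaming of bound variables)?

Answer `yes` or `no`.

Answer: yes

Derivation:
Term 1: ((((\e.(((\f.(\g.(\h.(f (g h))))) e) e)) p) (\a.a)) (\b.(\c.b)))
Term 2: ((((\e.(((\g.(\f.(\h.(g (f h))))) e) e)) p) (\a.a)) (\b.(\c.b)))
Alpha-equivalence: compare structure up to binder renaming.
Result: True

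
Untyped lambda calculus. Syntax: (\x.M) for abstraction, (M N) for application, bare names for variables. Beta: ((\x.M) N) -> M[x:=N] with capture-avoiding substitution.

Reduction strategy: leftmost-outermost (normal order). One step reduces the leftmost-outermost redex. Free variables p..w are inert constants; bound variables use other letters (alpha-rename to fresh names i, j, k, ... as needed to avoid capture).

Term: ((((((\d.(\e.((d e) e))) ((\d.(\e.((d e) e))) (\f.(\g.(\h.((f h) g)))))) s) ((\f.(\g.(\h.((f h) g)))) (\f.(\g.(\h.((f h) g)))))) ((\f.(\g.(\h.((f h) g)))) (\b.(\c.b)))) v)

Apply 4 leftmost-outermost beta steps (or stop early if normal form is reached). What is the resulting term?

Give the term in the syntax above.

Answer: (((((((\f.(\g.(\h.((f h) g)))) s) s) s) ((\f.(\g.(\h.((f h) g)))) (\f.(\g.(\h.((f h) g)))))) ((\f.(\g.(\h.((f h) g)))) (\b.(\c.b)))) v)

Derivation:
Step 0: ((((((\d.(\e.((d e) e))) ((\d.(\e.((d e) e))) (\f.(\g.(\h.((f h) g)))))) s) ((\f.(\g.(\h.((f h) g)))) (\f.(\g.(\h.((f h) g)))))) ((\f.(\g.(\h.((f h) g)))) (\b.(\c.b)))) v)
Step 1: (((((\e.((((\d.(\e.((d e) e))) (\f.(\g.(\h.((f h) g))))) e) e)) s) ((\f.(\g.(\h.((f h) g)))) (\f.(\g.(\h.((f h) g)))))) ((\f.(\g.(\h.((f h) g)))) (\b.(\c.b)))) v)
Step 2: (((((((\d.(\e.((d e) e))) (\f.(\g.(\h.((f h) g))))) s) s) ((\f.(\g.(\h.((f h) g)))) (\f.(\g.(\h.((f h) g)))))) ((\f.(\g.(\h.((f h) g)))) (\b.(\c.b)))) v)
Step 3: ((((((\e.(((\f.(\g.(\h.((f h) g)))) e) e)) s) s) ((\f.(\g.(\h.((f h) g)))) (\f.(\g.(\h.((f h) g)))))) ((\f.(\g.(\h.((f h) g)))) (\b.(\c.b)))) v)
Step 4: (((((((\f.(\g.(\h.((f h) g)))) s) s) s) ((\f.(\g.(\h.((f h) g)))) (\f.(\g.(\h.((f h) g)))))) ((\f.(\g.(\h.((f h) g)))) (\b.(\c.b)))) v)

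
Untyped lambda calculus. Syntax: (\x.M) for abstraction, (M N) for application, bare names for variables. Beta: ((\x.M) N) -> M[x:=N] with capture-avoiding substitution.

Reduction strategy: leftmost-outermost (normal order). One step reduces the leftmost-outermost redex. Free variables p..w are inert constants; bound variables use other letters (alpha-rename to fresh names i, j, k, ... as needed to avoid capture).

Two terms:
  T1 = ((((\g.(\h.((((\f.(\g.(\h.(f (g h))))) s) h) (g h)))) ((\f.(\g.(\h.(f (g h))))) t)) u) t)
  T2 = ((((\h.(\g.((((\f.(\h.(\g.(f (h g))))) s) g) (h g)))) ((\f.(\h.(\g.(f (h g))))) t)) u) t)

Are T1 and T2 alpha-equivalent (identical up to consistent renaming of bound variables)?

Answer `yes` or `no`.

Term 1: ((((\g.(\h.((((\f.(\g.(\h.(f (g h))))) s) h) (g h)))) ((\f.(\g.(\h.(f (g h))))) t)) u) t)
Term 2: ((((\h.(\g.((((\f.(\h.(\g.(f (h g))))) s) g) (h g)))) ((\f.(\h.(\g.(f (h g))))) t)) u) t)
Alpha-equivalence: compare structure up to binder renaming.
Result: True

Answer: yes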